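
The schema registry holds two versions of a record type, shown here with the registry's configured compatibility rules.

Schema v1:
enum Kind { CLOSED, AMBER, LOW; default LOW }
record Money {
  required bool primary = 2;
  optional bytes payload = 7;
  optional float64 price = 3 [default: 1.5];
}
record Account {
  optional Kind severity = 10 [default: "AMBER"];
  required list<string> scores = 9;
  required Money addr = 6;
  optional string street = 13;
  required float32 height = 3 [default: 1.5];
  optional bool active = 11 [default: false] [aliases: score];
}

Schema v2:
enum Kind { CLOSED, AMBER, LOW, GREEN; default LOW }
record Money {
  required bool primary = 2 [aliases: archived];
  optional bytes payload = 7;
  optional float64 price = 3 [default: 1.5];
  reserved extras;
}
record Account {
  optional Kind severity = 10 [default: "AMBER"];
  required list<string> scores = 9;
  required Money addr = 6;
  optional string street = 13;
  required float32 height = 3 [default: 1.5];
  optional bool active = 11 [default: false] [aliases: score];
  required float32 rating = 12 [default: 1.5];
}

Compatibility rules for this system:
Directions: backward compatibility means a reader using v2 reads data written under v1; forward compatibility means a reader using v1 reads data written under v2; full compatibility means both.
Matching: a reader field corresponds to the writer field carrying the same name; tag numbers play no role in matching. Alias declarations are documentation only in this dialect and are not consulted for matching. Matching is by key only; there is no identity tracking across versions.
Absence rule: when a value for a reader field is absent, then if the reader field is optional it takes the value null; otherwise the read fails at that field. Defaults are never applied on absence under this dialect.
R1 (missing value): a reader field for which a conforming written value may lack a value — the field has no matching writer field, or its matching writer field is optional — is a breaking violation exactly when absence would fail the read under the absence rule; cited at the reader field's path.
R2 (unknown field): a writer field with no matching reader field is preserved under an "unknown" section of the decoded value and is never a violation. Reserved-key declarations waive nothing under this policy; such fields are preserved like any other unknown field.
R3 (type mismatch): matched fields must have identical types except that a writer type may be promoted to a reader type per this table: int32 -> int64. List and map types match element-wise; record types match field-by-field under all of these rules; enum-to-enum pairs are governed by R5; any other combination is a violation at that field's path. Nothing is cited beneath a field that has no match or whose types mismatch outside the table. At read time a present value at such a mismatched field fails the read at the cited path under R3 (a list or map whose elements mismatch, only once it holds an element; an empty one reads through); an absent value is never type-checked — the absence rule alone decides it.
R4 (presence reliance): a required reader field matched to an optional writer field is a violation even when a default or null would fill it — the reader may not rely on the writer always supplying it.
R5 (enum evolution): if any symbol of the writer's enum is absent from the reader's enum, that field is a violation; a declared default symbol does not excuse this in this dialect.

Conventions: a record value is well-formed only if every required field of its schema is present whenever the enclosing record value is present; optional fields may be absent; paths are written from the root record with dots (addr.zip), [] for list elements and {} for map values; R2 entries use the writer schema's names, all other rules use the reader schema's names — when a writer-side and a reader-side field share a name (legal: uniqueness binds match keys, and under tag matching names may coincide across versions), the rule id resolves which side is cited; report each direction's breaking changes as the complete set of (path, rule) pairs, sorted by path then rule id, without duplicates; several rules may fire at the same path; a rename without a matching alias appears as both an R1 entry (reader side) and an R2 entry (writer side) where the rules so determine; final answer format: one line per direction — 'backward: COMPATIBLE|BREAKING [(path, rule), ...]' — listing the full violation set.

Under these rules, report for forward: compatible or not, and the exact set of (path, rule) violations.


forward: BREAKING [(severity, R5)]

arrows below run writer -> reader for Account
forward for Account (reader v1, writer v2):
  Kind -> Kind, writer optional: severity aligns to severity
  list<string> -> list<string>, writer required: scores aligns to scores
  Money -> Money, writer required: addr aligns to addr
  string -> string, writer optional: street aligns to street
  float32 -> float32, writer required: height aligns to height
  bool -> bool, writer optional: active aligns to active
  writer field rating has no reader counterpart
  bool -> bool, writer required: addr.primary aligns to addr.primary
  bytes -> bytes, writer optional: addr.payload aligns to addr.payload
  float64 -> float64, writer optional: addr.price aligns to addr.price
  breaking: (severity, R5)
  forward on Account therefore BREAKING (1)
the rest of the Account diff is inert for this question:
  added field rating to record Account: required float32, tag 12, default 1.5 (in v2 it sits last) -> affects backward compatibility only, which is not asked


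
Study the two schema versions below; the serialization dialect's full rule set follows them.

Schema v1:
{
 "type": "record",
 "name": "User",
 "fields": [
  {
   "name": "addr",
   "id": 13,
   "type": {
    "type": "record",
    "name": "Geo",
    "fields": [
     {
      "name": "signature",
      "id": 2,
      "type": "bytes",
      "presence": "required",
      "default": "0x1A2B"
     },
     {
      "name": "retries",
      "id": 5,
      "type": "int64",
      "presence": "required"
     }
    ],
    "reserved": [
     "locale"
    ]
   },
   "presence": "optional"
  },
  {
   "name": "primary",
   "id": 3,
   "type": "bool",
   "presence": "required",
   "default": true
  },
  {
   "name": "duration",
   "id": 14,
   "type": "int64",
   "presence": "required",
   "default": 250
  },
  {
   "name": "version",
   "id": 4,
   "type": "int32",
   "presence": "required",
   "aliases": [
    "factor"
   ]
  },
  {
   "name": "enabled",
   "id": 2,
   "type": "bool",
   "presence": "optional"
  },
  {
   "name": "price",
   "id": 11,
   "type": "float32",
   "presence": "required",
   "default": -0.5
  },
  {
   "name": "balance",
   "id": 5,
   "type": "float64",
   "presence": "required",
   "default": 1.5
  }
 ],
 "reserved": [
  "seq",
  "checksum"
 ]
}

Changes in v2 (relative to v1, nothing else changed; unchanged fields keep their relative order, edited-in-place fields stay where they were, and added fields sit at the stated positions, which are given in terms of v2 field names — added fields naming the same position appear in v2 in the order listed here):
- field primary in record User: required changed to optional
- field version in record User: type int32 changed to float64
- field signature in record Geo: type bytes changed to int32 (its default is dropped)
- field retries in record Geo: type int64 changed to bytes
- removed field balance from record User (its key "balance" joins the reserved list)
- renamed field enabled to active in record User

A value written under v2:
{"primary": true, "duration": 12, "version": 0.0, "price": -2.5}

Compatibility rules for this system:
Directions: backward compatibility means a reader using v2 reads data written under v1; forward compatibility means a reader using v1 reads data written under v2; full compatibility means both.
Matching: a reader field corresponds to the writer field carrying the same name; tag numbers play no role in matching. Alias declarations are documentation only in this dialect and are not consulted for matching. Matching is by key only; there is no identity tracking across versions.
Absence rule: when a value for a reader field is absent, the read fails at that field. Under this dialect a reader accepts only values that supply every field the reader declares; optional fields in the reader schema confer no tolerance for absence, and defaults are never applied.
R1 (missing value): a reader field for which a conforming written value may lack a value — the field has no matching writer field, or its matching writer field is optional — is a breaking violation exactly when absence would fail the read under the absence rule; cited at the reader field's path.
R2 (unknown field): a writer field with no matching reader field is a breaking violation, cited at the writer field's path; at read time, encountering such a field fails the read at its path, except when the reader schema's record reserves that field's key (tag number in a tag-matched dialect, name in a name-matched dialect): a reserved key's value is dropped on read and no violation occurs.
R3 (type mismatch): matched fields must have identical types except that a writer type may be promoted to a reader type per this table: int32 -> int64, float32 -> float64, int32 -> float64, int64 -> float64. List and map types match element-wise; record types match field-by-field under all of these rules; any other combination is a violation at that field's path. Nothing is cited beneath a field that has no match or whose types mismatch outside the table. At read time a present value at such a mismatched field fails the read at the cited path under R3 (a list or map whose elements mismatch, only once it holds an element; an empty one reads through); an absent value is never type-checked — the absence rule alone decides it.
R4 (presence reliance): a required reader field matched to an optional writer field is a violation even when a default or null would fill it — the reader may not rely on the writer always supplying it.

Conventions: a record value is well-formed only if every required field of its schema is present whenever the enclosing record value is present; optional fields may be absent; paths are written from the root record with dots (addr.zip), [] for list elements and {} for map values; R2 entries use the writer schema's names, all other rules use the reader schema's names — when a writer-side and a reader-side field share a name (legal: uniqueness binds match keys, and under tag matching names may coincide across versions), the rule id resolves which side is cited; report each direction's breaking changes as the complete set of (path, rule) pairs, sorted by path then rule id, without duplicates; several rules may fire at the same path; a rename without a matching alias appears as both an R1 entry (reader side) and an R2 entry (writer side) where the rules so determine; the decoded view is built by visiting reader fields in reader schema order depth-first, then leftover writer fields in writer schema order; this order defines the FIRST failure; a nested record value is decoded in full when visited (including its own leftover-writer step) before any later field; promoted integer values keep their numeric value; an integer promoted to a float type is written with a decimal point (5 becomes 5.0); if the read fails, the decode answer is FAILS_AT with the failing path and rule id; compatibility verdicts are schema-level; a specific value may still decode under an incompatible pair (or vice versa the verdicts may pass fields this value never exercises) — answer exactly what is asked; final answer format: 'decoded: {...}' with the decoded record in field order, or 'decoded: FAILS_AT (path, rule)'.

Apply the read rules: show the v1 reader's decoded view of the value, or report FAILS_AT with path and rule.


decoded: FAILS_AT (addr, R1)

each type pair in User: writer, then reader
decoding the User value with the v1 reader:
  read fails at addr under R1 (no fill)
  => FAILS_AT (addr, R1)
diffs on User not affecting the asked answer:
  field primary in record User: required changed to optional -> shifts the User verdicts, not this decode
  field version in record User: type int32 changed to float64 -> shifts the User verdicts, not this decode
  field signature in record Geo: type bytes changed to int32 (its default is dropped) -> shifts the User verdicts, not this decode
  field retries in record Geo: type int64 changed to bytes -> shifts the User verdicts, not this decode
  removed field balance from record User (its key "balance" joins the reserved list) -> shifts the User verdicts, not this decode
  renamed field enabled to active in record User -> shifts the User verdicts, not this decode


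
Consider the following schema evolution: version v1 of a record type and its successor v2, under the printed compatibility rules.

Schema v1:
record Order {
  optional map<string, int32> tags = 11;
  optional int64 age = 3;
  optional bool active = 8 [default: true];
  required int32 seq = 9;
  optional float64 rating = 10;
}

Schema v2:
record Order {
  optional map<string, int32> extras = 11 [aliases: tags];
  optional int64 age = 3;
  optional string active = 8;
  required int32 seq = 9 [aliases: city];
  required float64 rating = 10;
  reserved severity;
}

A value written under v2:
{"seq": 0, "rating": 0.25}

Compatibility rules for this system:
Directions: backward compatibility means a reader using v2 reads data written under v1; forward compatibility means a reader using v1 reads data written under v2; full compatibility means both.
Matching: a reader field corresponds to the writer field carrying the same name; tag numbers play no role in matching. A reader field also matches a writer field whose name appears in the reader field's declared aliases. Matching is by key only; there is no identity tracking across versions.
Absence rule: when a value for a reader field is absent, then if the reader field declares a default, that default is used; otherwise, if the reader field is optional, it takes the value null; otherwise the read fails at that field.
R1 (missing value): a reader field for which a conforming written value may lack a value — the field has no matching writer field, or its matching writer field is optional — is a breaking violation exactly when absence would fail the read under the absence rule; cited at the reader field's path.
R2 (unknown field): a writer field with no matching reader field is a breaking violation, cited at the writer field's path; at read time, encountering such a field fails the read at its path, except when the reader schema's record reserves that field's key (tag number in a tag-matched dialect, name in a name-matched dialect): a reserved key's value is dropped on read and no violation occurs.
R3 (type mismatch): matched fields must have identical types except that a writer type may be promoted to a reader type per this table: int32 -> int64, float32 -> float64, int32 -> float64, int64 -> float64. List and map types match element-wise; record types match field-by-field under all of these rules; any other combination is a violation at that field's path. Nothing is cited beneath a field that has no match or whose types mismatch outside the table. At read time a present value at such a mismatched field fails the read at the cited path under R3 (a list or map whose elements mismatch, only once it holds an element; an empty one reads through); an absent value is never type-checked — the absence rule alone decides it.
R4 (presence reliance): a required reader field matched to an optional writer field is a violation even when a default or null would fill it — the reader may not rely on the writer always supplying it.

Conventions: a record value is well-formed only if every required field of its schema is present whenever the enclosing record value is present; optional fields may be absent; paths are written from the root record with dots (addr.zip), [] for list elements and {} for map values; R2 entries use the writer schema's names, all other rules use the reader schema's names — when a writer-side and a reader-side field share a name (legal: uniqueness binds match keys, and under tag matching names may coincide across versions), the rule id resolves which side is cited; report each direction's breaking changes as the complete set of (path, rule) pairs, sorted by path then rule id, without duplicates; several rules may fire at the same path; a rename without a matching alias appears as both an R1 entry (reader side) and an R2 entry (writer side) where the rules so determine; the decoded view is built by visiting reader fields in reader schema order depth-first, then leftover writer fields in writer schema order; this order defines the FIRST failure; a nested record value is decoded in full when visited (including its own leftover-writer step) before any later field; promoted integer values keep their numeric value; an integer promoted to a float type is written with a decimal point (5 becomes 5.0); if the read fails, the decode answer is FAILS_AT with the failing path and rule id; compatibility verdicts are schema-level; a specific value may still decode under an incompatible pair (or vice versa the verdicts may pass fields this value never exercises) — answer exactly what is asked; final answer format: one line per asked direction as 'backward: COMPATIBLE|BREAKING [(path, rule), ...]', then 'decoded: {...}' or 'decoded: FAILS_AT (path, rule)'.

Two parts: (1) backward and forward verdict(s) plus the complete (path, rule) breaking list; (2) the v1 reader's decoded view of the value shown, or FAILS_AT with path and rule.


backward: BREAKING [(active, R3), (rating, R1), (rating, R4)]; forward: BREAKING [(active, R3), (extras, R2)]; decoded: {"tags": null, "age": null, "active": true, "seq": 0, "rating": 0.25}

each type pair in Order: writer, then reader
backward for Order (reader v2, writer v1):
  extras <- tags (map<string, int32> -> map<string, int32>, writer optional)
  age <- age (int64 -> int64, writer optional)
  active <- active (bool -> string, writer optional)
  seq <- seq (int32 -> int32, writer required)
  rating <- rating (float64 -> float64, writer optional)
  R3 fires at active
  R1 fires at rating
  R4 fires at rating
  => 3 violation(s): backward is BREAKING for Order
forward for Order (reader v1, writer v2):
  tags has no writer counterpart
  age <- age (int64 -> int64, writer optional)
  active <- active (string -> bool, writer optional)
  seq <- seq (int32 -> int32, writer required)
  rating <- rating (float64 -> float64, writer required)
  extras (writer side), unknown to reader
  R3 fires at active
  R2 fires at extras
  => 2 violation(s): forward is BREAKING for Order
decode (reader v1):
  tags := null (not supplied -> null)
  age := null (not supplied -> null)
  active := true (no value, default fills)
  seq := 0
  rating := 0.25
  => decoded: {"tags": null, "age": null, "active": true, "seq": 0, "rating": 0.25}


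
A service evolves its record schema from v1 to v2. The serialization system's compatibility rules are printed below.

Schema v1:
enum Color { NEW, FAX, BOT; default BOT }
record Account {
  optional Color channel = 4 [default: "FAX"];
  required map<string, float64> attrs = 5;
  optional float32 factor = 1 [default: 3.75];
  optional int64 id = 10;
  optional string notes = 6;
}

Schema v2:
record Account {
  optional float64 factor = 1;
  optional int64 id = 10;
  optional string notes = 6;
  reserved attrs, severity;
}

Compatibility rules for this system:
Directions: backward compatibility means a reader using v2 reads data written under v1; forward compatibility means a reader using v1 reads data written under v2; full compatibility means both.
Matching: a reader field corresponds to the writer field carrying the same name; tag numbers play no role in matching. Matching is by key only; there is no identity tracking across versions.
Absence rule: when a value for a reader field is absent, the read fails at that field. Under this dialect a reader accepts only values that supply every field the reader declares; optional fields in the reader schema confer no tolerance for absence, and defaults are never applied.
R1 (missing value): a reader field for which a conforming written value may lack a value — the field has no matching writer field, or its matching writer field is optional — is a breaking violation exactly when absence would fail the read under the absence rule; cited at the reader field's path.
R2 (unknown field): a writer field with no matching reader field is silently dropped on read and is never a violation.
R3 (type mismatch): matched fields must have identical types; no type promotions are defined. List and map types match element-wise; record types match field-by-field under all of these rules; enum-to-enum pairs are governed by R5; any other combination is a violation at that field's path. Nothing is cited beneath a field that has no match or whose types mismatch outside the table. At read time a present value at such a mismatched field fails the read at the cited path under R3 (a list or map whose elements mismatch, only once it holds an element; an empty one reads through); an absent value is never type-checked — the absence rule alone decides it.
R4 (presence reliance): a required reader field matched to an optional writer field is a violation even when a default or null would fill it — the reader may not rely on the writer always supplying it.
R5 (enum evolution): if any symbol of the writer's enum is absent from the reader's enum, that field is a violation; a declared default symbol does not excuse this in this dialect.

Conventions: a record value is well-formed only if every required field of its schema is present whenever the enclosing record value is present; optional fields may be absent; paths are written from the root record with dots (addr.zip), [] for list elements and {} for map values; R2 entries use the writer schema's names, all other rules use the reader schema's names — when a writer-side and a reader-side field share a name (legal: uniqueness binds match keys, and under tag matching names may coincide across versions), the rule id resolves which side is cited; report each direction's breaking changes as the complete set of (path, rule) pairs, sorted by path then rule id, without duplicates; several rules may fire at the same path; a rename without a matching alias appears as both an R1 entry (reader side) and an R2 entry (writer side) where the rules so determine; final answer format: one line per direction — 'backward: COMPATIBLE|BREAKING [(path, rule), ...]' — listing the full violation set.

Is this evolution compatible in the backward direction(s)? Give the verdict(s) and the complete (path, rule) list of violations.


the writer's type comes first in each Account pair
backward on Account — v2 reading data written by v1:
  factor: paired with writer factor (float32 -> float64; writer optional)
  id: paired with writer id (int64 -> int64; writer optional)
  notes: paired with writer notes (string -> string; writer optional)
  channel (writer side), unknown to reader
  attrs (writer side), unknown to reader
  R1 fires at factor
  R3 fires at factor
  R1 fires at id
  R1 fires at notes
  => backward: BREAKING (4)
checking off the Account differences that do not matter here:
  removed field attrs from record Account (its key "attrs" joins the reserved list) -> affects forward compatibility only, which is not asked

backward: BREAKING [(factor, R1), (factor, R3), (id, R1), (notes, R1)]


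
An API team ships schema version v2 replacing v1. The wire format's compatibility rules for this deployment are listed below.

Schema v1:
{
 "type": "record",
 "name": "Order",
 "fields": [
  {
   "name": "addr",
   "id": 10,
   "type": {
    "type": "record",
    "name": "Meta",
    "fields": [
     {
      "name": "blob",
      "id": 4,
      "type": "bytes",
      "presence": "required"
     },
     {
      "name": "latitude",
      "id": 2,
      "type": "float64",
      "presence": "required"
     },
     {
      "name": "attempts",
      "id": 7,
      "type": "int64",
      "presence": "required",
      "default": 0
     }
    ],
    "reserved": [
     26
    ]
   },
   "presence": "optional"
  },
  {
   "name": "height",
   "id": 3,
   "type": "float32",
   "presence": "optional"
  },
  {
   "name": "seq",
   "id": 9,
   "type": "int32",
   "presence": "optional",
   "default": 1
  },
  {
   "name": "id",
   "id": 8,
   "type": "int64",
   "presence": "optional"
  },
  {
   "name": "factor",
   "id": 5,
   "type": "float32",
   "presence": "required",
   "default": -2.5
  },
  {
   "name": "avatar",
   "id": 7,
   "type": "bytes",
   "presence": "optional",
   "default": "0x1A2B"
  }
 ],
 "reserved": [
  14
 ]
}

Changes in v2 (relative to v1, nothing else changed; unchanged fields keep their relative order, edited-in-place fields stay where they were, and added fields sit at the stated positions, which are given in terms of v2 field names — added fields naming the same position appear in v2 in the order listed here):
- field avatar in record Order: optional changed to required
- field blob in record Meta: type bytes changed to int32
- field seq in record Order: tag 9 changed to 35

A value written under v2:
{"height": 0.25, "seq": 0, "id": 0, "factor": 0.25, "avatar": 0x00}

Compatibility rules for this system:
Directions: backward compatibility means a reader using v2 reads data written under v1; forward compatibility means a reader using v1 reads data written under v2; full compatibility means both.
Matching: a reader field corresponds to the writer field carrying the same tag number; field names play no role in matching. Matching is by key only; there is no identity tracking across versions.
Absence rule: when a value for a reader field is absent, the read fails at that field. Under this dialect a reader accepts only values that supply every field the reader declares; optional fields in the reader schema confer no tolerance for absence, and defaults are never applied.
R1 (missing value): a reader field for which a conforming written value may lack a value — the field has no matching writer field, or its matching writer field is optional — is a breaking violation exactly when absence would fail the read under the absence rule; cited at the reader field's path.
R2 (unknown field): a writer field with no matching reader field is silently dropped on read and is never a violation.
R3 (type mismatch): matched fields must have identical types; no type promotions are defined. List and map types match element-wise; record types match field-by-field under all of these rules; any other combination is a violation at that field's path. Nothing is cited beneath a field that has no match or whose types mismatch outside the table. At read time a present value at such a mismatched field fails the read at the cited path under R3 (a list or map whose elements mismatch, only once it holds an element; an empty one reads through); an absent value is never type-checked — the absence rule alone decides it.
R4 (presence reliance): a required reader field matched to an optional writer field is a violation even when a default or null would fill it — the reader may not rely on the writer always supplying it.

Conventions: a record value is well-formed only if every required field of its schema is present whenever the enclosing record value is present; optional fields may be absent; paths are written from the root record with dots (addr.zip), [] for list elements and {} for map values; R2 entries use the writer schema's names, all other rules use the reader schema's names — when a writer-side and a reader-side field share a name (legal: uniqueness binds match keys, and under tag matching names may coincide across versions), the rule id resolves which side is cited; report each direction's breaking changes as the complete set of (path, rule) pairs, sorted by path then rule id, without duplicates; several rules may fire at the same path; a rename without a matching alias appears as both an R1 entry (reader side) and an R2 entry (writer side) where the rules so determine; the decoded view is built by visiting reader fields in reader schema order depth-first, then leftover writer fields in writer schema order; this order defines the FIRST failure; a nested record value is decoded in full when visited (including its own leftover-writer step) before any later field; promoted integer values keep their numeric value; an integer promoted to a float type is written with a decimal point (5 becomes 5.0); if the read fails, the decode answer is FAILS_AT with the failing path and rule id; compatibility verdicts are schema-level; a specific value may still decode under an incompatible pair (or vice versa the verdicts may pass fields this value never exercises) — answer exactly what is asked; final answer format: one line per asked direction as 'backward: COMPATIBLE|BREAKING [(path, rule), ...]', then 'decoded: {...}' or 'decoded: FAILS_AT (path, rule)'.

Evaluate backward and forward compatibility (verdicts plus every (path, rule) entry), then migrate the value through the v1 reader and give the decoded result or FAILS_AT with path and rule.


the writer's type comes first in each Order pair
checking backward for Order: reader v2 against writer v1:
  Meta -> Meta, writer optional: addr aligns to addr
  float32 -> float32, writer optional: height aligns to height
  no writer field matches reader seq
  int64 -> int64, writer optional: id aligns to id
  float32 -> float32, writer required: factor aligns to factor
  bytes -> bytes, writer optional: avatar aligns to avatar
  seq (writer side), unknown to reader
  bytes -> int32, writer required: addr.blob aligns to addr.blob
  float64 -> float64, writer required: addr.latitude aligns to addr.latitude
  int64 -> int64, writer required: addr.attempts aligns to addr.attempts
  R1 fires at addr
  R3 fires at addr.blob
  R1 fires at avatar
  R4 fires at avatar
  R1 fires at height
  R1 fires at id
  R1 fires at seq
  => backward: BREAKING (7)
checking forward for Order: reader v1 against writer v2:
  Meta -> Meta, writer optional: addr aligns to addr
  float32 -> float32, writer optional: height aligns to height
  no writer field matches reader seq
  int64 -> int64, writer optional: id aligns to id
  float32 -> float32, writer required: factor aligns to factor
  bytes -> bytes, writer required: avatar aligns to avatar
  seq (writer side), unknown to reader
  int32 -> bytes, writer required: addr.blob aligns to addr.blob
  float64 -> float64, writer required: addr.latitude aligns to addr.latitude
  int64 -> int64, writer required: addr.attempts aligns to addr.attempts
  R1 fires at addr
  R3 fires at addr.blob
  R1 fires at height
  R1 fires at id
  R1 fires at seq
  => forward: BREAKING (5)
migrating the Order value to v1:
  read fails at addr under R1 (no fill)
  => FAILS_AT (addr, R1)

backward: BREAKING [(addr, R1), (addr.blob, R3), (avatar, R1), (avatar, R4), (height, R1), (id, R1), (seq, R1)]; forward: BREAKING [(addr, R1), (addr.blob, R3), (height, R1), (id, R1), (seq, R1)]; decoded: FAILS_AT (addr, R1)


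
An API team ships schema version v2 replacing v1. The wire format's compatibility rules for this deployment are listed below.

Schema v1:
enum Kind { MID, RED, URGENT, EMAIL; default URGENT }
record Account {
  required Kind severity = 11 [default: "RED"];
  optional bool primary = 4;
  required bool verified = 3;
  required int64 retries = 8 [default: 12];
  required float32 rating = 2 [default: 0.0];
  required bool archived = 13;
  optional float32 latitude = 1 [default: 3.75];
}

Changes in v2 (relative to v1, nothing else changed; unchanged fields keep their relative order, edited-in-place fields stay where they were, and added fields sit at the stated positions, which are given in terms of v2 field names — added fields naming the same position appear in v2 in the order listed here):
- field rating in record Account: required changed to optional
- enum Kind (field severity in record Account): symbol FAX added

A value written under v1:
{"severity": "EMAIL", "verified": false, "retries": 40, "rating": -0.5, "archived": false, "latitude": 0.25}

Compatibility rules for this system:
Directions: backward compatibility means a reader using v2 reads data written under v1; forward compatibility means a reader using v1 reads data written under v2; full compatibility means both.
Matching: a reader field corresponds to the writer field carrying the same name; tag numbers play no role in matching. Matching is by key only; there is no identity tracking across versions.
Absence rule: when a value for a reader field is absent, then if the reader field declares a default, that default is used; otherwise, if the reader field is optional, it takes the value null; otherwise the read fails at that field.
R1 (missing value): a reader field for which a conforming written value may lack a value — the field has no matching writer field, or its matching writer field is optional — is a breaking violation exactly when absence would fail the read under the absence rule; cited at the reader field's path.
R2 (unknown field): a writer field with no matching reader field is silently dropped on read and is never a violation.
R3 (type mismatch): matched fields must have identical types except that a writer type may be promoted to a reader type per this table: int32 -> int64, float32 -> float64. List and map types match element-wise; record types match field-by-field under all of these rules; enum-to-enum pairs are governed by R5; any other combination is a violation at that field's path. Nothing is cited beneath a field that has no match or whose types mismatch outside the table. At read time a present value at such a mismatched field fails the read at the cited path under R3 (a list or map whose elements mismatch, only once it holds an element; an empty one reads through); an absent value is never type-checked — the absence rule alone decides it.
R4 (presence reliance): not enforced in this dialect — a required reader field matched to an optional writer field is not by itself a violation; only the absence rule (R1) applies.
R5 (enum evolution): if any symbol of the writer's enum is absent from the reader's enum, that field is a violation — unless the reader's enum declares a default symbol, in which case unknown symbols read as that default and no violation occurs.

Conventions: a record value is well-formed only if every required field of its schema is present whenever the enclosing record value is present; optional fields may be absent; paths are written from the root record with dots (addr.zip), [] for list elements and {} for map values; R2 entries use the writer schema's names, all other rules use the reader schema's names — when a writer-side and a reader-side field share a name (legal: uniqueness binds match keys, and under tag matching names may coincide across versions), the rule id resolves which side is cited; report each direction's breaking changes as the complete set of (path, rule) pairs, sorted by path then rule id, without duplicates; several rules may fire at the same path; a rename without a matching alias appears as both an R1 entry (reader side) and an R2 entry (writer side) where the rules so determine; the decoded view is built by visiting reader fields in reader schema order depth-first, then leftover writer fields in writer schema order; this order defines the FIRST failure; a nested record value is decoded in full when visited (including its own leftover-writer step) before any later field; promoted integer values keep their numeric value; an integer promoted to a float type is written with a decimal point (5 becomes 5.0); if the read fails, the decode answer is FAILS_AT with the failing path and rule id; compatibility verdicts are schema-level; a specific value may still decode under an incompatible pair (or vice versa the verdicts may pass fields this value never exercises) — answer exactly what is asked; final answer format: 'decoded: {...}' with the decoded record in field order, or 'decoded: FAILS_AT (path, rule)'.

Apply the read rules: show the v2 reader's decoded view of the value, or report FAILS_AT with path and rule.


decoded: {"severity": "EMAIL", "primary": null, "verified": false, "retries": 40, "rating": -0.5, "archived": false, "latitude": 0.25}

the writer's type comes first in each Account pair
decode walk for Account under reader schema v2:
  severity := "EMAIL"
  primary := null (absent, optional -> null)
  verified := false
  retries := 40
  rating := -0.5
  archived := false
  latitude := 0.25
  => decoded: {"severity": "EMAIL", "primary": null, "verified": false, "retries": 40, "rating": -0.5, "archived": false, "latitude": 0.25}
ruling out the remaining Account differences:
  field rating in record Account: required changed to optional -> triggers nothing under the printed rules; the Account answer is the same either way
  enum Kind (field severity in record Account): symbol FAX added -> triggers nothing under the printed rules; the Account answer is the same either way


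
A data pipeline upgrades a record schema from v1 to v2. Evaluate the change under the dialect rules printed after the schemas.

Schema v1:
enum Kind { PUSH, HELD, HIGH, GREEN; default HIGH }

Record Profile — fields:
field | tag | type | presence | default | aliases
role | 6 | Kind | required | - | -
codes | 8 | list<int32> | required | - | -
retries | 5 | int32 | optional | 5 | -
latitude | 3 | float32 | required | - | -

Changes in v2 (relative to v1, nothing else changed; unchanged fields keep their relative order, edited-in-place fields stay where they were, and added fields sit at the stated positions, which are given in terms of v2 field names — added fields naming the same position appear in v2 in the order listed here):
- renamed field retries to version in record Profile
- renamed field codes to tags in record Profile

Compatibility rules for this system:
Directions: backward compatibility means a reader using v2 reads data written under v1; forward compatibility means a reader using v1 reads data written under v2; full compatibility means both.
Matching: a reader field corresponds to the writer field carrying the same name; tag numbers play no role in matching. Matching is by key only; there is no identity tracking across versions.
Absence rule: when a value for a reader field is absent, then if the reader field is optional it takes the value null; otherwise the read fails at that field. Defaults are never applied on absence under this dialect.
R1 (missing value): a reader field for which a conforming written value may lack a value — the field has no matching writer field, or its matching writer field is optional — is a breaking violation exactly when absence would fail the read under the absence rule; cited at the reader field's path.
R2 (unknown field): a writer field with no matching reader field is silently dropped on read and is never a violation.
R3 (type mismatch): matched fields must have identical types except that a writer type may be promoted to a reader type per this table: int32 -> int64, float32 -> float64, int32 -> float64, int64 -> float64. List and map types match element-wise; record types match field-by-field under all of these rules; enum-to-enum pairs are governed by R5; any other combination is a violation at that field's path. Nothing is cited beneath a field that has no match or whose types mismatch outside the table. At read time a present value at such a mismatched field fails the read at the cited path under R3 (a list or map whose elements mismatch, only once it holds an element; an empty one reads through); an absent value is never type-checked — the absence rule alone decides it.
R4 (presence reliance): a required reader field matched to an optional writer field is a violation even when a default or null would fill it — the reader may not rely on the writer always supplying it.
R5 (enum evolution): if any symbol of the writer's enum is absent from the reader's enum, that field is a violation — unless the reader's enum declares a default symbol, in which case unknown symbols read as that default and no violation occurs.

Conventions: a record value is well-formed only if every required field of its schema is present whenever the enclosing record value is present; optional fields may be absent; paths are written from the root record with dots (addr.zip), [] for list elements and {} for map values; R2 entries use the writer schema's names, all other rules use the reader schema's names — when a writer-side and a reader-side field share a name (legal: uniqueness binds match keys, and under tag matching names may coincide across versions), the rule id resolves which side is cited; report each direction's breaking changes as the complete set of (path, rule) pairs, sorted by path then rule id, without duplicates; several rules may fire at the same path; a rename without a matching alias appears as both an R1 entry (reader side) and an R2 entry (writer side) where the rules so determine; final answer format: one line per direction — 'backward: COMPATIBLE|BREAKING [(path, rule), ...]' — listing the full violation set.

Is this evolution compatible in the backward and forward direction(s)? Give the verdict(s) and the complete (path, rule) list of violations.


arrows below run writer -> reader for Profile
checking backward for Profile: reader v2 against writer v1:
  role <- role (Kind -> Kind, writer required)
  tags: no writer match
  version: no writer match
  latitude <- latitude (float32 -> float32, writer required)
  writer field codes has no reader counterpart
  writer field retries has no reader counterpart
  breaking: (tags, R1)
  => backward verdict for Profile: BREAKING, 1 violation(s)
checking forward for Profile: reader v1 against writer v2:
  role <- role (Kind -> Kind, writer required)
  codes: no writer match
  retries: no writer match
  latitude <- latitude (float32 -> float32, writer required)
  writer field tags has no reader counterpart
  writer field version has no reader counterpart
  breaking: (codes, R1)
  => forward verdict for Profile: BREAKING, 1 violation(s)

backward: BREAKING [(tags, R1)]; forward: BREAKING [(codes, R1)]
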